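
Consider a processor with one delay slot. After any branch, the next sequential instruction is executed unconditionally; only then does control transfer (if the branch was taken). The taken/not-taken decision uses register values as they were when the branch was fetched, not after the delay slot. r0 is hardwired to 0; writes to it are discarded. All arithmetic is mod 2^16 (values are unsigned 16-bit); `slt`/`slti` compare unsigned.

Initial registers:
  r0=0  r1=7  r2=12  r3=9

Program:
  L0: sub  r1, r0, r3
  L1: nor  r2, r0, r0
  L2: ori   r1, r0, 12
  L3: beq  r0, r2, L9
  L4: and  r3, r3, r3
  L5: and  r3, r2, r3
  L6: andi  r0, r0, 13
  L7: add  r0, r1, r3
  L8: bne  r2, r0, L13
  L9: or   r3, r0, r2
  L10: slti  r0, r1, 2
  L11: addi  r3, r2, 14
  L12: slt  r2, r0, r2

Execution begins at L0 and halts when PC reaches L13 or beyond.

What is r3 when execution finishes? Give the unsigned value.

65535

  step pc=0: sub  r1, r0, r3  regs=(0,65527,12,9)
  step pc=1: nor  r2, r0, r0  regs=(0,65527,65535,9)
  step pc=2: ori   r1, r0, 12  regs=(0,12,65535,9)
  step pc=3: beq  r0, r2, L9  cond=F  regs=(0,12,65535,9)
  step pc=4: and  r3, r3, r3  regs=(0,12,65535,9)
  step pc=5: and  r3, r2, r3  regs=(0,12,65535,9)
  step pc=6: andi  r0, r0, 13  regs=(0,12,65535,9)
  step pc=7: add  r0, r1, r3  regs=(0,12,65535,9)
  step pc=8: bne  r2, r0, L13  cond=T  regs=(0,12,65535,9)
  step pc=9: or   r3, r0, r2  regs=(0,12,65535,65535)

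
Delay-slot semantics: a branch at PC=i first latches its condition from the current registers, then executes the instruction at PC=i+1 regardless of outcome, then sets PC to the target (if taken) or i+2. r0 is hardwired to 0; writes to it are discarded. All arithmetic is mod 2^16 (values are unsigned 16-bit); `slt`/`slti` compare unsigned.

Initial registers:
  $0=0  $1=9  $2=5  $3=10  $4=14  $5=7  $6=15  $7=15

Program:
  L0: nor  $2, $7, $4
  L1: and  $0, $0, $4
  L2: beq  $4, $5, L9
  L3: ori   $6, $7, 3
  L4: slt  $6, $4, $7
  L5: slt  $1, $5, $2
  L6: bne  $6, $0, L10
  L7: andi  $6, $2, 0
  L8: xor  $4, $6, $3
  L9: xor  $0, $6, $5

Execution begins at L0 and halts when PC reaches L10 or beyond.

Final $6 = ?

  step pc=0: nor  $2, $7, $4  regs=(0,9,65520,10,14,7,15,15)
  step pc=1: and  $0, $0, $4  regs=(0,9,65520,10,14,7,15,15)
  step pc=2: beq  $4, $5, L9  cond=F  regs=(0,9,65520,10,14,7,15,15)
  step pc=3: ori   $6, $7, 3  regs=(0,9,65520,10,14,7,15,15)
  step pc=4: slt  $6, $4, $7  regs=(0,9,65520,10,14,7,1,15)
  step pc=5: slt  $1, $5, $2  regs=(0,1,65520,10,14,7,1,15)
  step pc=6: bne  $6, $0, L10  cond=T  regs=(0,1,65520,10,14,7,1,15)
  step pc=7: andi  $6, $2, 0  regs=(0,1,65520,10,14,7,0,15)

0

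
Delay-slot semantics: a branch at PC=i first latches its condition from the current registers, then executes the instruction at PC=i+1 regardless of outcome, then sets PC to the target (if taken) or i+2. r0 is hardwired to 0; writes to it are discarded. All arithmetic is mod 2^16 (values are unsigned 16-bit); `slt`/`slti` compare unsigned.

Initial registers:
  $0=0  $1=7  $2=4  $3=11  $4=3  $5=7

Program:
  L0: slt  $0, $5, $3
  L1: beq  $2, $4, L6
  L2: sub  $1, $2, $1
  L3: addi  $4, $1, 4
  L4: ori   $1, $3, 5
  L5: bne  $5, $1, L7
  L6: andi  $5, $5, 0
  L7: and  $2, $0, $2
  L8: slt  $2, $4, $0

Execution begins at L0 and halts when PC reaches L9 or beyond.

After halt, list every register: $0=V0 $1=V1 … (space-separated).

  step pc=0: slt  $0, $5, $3  regs=(0,7,4,11,3,7)
  step pc=1: beq  $2, $4, L6  cond=F  regs=(0,7,4,11,3,7)
  step pc=2: sub  $1, $2, $1  regs=(0,65533,4,11,3,7)
  step pc=3: addi  $4, $1, 4  regs=(0,65533,4,11,1,7)
  step pc=4: ori   $1, $3, 5  regs=(0,15,4,11,1,7)
  step pc=5: bne  $5, $1, L7  cond=T  regs=(0,15,4,11,1,7)
  step pc=6: andi  $5, $5, 0  regs=(0,15,4,11,1,0)
  step pc=7: and  $2, $0, $2  regs=(0,15,0,11,1,0)
  step pc=8: slt  $2, $4, $0  regs=(0,15,0,11,1,0)

$0=0 $1=15 $2=0 $3=11 $4=1 $5=0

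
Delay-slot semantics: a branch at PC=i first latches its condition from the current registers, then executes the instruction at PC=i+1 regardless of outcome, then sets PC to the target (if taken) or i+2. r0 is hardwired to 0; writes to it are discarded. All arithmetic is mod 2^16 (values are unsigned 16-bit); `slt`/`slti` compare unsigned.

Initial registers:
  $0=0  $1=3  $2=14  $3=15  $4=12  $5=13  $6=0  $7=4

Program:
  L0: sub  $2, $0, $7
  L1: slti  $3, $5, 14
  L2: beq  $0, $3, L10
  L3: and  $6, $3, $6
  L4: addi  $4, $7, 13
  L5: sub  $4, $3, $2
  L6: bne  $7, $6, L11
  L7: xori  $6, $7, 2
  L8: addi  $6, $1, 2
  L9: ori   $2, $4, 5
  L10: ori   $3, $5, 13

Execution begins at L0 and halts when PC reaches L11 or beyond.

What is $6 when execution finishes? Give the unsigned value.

6

  step pc=0: sub  $2, $0, $7  regs=(0,3,65532,15,12,13,0,4)
  step pc=1: slti  $3, $5, 14  regs=(0,3,65532,1,12,13,0,4)
  step pc=2: beq  $0, $3, L10  cond=F  regs=(0,3,65532,1,12,13,0,4)
  step pc=3: and  $6, $3, $6  regs=(0,3,65532,1,12,13,0,4)
  step pc=4: addi  $4, $7, 13  regs=(0,3,65532,1,17,13,0,4)
  step pc=5: sub  $4, $3, $2  regs=(0,3,65532,1,5,13,0,4)
  step pc=6: bne  $7, $6, L11  cond=T  regs=(0,3,65532,1,5,13,0,4)
  step pc=7: xori  $6, $7, 2  regs=(0,3,65532,1,5,13,6,4)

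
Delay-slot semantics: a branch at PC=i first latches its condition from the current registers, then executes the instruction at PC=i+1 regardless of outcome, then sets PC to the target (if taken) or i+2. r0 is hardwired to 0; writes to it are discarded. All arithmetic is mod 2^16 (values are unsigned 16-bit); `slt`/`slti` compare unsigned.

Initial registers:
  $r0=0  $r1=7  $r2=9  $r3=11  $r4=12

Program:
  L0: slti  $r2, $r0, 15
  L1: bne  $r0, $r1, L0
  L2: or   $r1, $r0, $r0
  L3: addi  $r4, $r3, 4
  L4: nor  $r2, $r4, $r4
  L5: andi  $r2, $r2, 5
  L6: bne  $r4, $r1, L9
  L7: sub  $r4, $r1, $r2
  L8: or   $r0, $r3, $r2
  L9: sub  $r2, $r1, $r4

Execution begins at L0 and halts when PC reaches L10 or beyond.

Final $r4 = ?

#0 slti  $r2, $r0, 15 ; 0/7/1/11/12
#1 bne  $r0, $r1, L0 ; 0/7/1/11/12 ; →target
#2 or   $r1, $r0, $r0 ; 0/0/1/11/12
#0 slti  $r2, $r0, 15 ; 0/0/1/11/12
#1 bne  $r0, $r1, L0 ; 0/0/1/11/12 ; →fallthru
#2 or   $r1, $r0, $r0 ; 0/0/1/11/12
#3 addi  $r4, $r3, 4 ; 0/0/1/11/15
#4 nor  $r2, $r4, $r4 ; 0/0/65520/11/15
#5 andi  $r2, $r2, 5 ; 0/0/0/11/15
#6 bne  $r4, $r1, L9 ; 0/0/0/11/15 ; →target
#7 sub  $r4, $r1, $r2 ; 0/0/0/11/0
#9 sub  $r2, $r1, $r4 ; 0/0/0/11/0

0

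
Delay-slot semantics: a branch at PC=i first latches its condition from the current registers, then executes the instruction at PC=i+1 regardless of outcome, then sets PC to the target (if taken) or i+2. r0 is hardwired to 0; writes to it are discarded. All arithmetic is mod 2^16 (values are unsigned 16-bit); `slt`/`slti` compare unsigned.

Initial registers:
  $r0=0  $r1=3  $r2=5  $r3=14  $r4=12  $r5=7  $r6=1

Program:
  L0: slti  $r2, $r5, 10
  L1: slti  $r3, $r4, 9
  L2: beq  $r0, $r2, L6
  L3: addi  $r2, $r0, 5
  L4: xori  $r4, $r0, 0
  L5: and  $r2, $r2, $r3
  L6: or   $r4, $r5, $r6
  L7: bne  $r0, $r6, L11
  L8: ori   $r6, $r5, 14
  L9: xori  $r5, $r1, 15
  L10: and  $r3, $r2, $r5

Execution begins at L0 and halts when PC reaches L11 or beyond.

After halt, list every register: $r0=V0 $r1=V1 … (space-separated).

  step pc=0: slti  $r2, $r5, 10  regs=(0,3,1,14,12,7,1)
  step pc=1: slti  $r3, $r4, 9  regs=(0,3,1,0,12,7,1)
  step pc=2: beq  $r0, $r2, L6  cond=F  regs=(0,3,1,0,12,7,1)
  step pc=3: addi  $r2, $r0, 5  regs=(0,3,5,0,12,7,1)
  step pc=4: xori  $r4, $r0, 0  regs=(0,3,5,0,0,7,1)
  step pc=5: and  $r2, $r2, $r3  regs=(0,3,0,0,0,7,1)
  step pc=6: or   $r4, $r5, $r6  regs=(0,3,0,0,7,7,1)
  step pc=7: bne  $r0, $r6, L11  cond=T  regs=(0,3,0,0,7,7,1)
  step pc=8: ori   $r6, $r5, 14  regs=(0,3,0,0,7,7,15)

$r0=0 $r1=3 $r2=0 $r3=0 $r4=7 $r5=7 $r6=15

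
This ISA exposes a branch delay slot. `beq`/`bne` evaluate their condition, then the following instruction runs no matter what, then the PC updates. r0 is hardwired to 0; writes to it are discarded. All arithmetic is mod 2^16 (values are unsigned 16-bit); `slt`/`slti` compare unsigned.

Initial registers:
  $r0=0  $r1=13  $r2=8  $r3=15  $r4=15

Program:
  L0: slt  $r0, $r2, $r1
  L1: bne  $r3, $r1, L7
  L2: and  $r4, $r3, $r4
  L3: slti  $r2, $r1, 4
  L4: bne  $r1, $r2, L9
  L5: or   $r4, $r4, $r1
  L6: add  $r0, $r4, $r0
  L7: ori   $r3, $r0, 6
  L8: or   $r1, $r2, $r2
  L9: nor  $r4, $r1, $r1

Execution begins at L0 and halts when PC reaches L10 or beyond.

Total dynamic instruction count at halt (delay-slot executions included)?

  step pc=0: slt  $r0, $r2, $r1  regs=(0,13,8,15,15)
  step pc=1: bne  $r3, $r1, L7  cond=T  regs=(0,13,8,15,15)
  step pc=2: and  $r4, $r3, $r4  regs=(0,13,8,15,15)
  step pc=7: ori   $r3, $r0, 6  regs=(0,13,8,6,15)
  step pc=8: or   $r1, $r2, $r2  regs=(0,8,8,6,15)
  step pc=9: nor  $r4, $r1, $r1  regs=(0,8,8,6,65527)

6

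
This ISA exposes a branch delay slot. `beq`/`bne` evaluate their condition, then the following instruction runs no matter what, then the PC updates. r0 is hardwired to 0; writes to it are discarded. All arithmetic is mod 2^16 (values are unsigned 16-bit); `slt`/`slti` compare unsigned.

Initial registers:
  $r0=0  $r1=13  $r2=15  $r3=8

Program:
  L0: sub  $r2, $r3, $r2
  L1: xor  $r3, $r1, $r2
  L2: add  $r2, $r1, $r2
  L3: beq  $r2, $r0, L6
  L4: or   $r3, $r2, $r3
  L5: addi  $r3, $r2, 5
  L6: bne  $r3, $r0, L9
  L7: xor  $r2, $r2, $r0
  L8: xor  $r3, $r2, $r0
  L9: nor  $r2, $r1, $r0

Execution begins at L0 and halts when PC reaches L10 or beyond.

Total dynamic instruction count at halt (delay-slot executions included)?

9

  step pc=0: sub  $r2, $r3, $r2  regs=(0,13,65529,8)
  step pc=1: xor  $r3, $r1, $r2  regs=(0,13,65529,65524)
  step pc=2: add  $r2, $r1, $r2  regs=(0,13,6,65524)
  step pc=3: beq  $r2, $r0, L6  cond=F  regs=(0,13,6,65524)
  step pc=4: or   $r3, $r2, $r3  regs=(0,13,6,65526)
  step pc=5: addi  $r3, $r2, 5  regs=(0,13,6,11)
  step pc=6: bne  $r3, $r0, L9  cond=T  regs=(0,13,6,11)
  step pc=7: xor  $r2, $r2, $r0  regs=(0,13,6,11)
  step pc=9: nor  $r2, $r1, $r0  regs=(0,13,65522,11)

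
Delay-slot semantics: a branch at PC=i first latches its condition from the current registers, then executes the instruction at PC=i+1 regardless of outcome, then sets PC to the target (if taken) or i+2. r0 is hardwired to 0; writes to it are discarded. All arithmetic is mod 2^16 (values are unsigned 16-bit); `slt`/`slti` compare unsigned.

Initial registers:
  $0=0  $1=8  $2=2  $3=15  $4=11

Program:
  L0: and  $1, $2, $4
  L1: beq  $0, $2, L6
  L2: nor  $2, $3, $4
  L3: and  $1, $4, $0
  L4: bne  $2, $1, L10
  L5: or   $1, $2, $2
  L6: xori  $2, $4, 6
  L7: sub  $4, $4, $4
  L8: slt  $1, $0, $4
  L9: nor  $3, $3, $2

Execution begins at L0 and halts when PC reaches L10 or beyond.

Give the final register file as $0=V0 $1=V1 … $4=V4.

$0=0 $1=65520 $2=65520 $3=15 $4=11

#0 and  $1, $2, $4 ; 0/2/2/15/11
#1 beq  $0, $2, L6 ; 0/2/2/15/11 ; →fallthru
#2 nor  $2, $3, $4 ; 0/2/65520/15/11
#3 and  $1, $4, $0 ; 0/0/65520/15/11
#4 bne  $2, $1, L10 ; 0/0/65520/15/11 ; →target
#5 or   $1, $2, $2 ; 0/65520/65520/15/11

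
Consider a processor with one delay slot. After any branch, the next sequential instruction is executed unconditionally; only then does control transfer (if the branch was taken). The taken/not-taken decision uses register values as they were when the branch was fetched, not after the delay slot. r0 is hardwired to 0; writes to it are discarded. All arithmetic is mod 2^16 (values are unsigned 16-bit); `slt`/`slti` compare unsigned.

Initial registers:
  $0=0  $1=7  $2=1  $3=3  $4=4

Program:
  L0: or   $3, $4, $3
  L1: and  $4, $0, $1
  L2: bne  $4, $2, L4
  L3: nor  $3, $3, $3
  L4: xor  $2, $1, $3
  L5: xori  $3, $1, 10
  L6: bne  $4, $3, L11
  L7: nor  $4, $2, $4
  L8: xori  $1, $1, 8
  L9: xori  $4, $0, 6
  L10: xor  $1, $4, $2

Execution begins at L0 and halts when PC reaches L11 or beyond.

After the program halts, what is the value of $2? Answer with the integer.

65535

#0 or   $3, $4, $3 ; 0/7/1/7/4
#1 and  $4, $0, $1 ; 0/7/1/7/0
#2 bne  $4, $2, L4 ; 0/7/1/7/0 ; →target
#3 nor  $3, $3, $3 ; 0/7/1/65528/0
#4 xor  $2, $1, $3 ; 0/7/65535/65528/0
#5 xori  $3, $1, 10 ; 0/7/65535/13/0
#6 bne  $4, $3, L11 ; 0/7/65535/13/0 ; →target
#7 nor  $4, $2, $4 ; 0/7/65535/13/0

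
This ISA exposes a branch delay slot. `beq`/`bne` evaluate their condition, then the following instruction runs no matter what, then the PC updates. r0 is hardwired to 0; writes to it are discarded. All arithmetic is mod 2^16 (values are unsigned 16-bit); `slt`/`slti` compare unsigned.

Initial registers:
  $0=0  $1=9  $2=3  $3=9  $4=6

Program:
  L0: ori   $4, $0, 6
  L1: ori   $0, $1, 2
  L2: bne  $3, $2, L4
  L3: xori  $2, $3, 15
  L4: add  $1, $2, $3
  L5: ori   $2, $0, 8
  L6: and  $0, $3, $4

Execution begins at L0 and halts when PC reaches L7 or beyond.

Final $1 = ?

15

[0] ori   $4, $0, 6  →  {$0:0, $1:9, $2:3, $3:9, $4:6}
[1] ori   $0, $1, 2  →  {$0:0, $1:9, $2:3, $3:9, $4:6}
[2] bne  $3, $2, L4  →  {$0:0, $1:9, $2:3, $3:9, $4:6}  ⟨branch taken⟩
[3] xori  $2, $3, 15  →  {$0:0, $1:9, $2:6, $3:9, $4:6}
[4] add  $1, $2, $3  →  {$0:0, $1:15, $2:6, $3:9, $4:6}
[5] ori   $2, $0, 8  →  {$0:0, $1:15, $2:8, $3:9, $4:6}
[6] and  $0, $3, $4  →  {$0:0, $1:15, $2:8, $3:9, $4:6}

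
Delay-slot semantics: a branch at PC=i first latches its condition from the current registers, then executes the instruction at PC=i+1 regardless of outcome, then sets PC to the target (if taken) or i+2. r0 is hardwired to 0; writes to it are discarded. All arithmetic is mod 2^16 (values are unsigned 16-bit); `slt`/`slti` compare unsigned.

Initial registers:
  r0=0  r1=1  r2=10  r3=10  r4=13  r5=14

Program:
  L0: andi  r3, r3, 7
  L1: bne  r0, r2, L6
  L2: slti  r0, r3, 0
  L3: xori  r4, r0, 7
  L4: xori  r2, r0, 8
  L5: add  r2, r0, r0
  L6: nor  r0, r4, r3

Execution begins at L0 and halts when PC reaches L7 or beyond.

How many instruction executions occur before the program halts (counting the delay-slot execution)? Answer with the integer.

PC=0  andi  r3, r3, 7        | r0=0 r1=1 r2=10 r3=2 r4=13 r5=14
PC=1  bne  r0, r2, L6        | r0=0 r1=1 r2=10 r3=2 r4=13 r5=14  [TAKEN]
PC=2  slti  r0, r3, 0        | r0=0 r1=1 r2=10 r3=2 r4=13 r5=14
PC=6  nor  r0, r4, r3        | r0=0 r1=1 r2=10 r3=2 r4=13 r5=14

4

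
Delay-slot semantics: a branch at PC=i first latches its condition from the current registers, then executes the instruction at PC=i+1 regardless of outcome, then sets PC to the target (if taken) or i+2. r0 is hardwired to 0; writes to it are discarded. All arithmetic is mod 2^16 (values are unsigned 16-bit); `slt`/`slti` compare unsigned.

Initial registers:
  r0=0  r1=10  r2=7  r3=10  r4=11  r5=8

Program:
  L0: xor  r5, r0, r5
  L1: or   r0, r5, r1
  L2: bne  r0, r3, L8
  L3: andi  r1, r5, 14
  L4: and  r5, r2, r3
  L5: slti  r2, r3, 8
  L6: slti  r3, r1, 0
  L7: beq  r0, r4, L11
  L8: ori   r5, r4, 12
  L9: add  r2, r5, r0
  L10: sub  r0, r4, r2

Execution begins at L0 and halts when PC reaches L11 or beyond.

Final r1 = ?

[0] xor  r5, r0, r5  →  {r0:0, r1:10, r2:7, r3:10, r4:11, r5:8}
[1] or   r0, r5, r1  →  {r0:0, r1:10, r2:7, r3:10, r4:11, r5:8}
[2] bne  r0, r3, L8  →  {r0:0, r1:10, r2:7, r3:10, r4:11, r5:8}  ⟨branch taken⟩
[3] andi  r1, r5, 14  →  {r0:0, r1:8, r2:7, r3:10, r4:11, r5:8}
[8] ori   r5, r4, 12  →  {r0:0, r1:8, r2:7, r3:10, r4:11, r5:15}
[9] add  r2, r5, r0  →  {r0:0, r1:8, r2:15, r3:10, r4:11, r5:15}
[10] sub  r0, r4, r2  →  {r0:0, r1:8, r2:15, r3:10, r4:11, r5:15}

8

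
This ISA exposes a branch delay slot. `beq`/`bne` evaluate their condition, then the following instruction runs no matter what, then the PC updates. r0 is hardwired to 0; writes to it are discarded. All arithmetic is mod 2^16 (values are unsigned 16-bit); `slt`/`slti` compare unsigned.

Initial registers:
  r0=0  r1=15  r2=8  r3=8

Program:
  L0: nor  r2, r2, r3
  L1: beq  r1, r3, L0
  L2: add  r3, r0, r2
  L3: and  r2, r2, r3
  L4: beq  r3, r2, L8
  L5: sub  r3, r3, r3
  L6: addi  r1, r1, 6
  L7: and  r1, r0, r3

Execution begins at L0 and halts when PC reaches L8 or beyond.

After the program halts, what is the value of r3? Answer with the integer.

PC=0  nor  r2, r2, r3        | r0=0 r1=15 r2=65527 r3=8
PC=1  beq  r1, r3, L0        | r0=0 r1=15 r2=65527 r3=8  [not taken]
PC=2  add  r3, r0, r2        | r0=0 r1=15 r2=65527 r3=65527
PC=3  and  r2, r2, r3        | r0=0 r1=15 r2=65527 r3=65527
PC=4  beq  r3, r2, L8        | r0=0 r1=15 r2=65527 r3=65527  [TAKEN]
PC=5  sub  r3, r3, r3        | r0=0 r1=15 r2=65527 r3=0

0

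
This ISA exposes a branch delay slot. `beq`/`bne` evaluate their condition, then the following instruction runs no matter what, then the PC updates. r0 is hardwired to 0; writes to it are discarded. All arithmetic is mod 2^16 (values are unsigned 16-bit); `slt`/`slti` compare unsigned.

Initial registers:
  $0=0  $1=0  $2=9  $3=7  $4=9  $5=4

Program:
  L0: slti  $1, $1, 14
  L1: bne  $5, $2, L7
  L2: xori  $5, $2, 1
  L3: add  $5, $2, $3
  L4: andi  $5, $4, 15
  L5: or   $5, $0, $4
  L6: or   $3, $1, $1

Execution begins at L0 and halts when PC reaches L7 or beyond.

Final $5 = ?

#0 slti  $1, $1, 14 ; 0/1/9/7/9/4
#1 bne  $5, $2, L7 ; 0/1/9/7/9/4 ; →target
#2 xori  $5, $2, 1 ; 0/1/9/7/9/8

8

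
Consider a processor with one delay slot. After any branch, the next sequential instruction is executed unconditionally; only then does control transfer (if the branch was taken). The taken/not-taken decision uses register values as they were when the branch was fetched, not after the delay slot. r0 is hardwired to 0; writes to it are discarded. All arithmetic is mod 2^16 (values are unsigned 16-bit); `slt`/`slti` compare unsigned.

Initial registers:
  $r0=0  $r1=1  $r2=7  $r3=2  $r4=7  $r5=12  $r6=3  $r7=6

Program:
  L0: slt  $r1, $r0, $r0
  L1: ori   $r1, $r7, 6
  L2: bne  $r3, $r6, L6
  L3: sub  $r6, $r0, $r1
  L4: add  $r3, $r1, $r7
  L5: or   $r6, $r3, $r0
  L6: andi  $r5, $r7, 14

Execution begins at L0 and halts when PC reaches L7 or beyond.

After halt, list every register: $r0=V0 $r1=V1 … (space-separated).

PC=0  slt  $r1, $r0, $r0     | $r0=0 $r1=0 $r2=7 $r3=2 $r4=7 $r5=12 $r6=3 $r7=6
PC=1  ori   $r1, $r7, 6      | $r0=0 $r1=6 $r2=7 $r3=2 $r4=7 $r5=12 $r6=3 $r7=6
PC=2  bne  $r3, $r6, L6      | $r0=0 $r1=6 $r2=7 $r3=2 $r4=7 $r5=12 $r6=3 $r7=6  [TAKEN]
PC=3  sub  $r6, $r0, $r1     | $r0=0 $r1=6 $r2=7 $r3=2 $r4=7 $r5=12 $r6=65530 $r7=6
PC=6  andi  $r5, $r7, 14     | $r0=0 $r1=6 $r2=7 $r3=2 $r4=7 $r5=6 $r6=65530 $r7=6

$r0=0 $r1=6 $r2=7 $r3=2 $r4=7 $r5=6 $r6=65530 $r7=6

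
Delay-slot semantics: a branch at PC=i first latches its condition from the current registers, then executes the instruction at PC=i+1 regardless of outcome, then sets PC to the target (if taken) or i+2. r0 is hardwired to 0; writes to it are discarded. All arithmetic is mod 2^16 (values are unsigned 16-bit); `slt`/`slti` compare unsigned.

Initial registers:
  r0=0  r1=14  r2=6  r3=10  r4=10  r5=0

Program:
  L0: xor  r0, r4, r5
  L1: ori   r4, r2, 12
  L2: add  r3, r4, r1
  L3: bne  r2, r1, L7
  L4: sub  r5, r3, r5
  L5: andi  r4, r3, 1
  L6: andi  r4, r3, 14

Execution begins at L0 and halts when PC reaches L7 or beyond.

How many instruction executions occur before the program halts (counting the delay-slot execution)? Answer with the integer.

5

  step pc=0: xor  r0, r4, r5  regs=(0,14,6,10,10,0)
  step pc=1: ori   r4, r2, 12  regs=(0,14,6,10,14,0)
  step pc=2: add  r3, r4, r1  regs=(0,14,6,28,14,0)
  step pc=3: bne  r2, r1, L7  cond=T  regs=(0,14,6,28,14,0)
  step pc=4: sub  r5, r3, r5  regs=(0,14,6,28,14,28)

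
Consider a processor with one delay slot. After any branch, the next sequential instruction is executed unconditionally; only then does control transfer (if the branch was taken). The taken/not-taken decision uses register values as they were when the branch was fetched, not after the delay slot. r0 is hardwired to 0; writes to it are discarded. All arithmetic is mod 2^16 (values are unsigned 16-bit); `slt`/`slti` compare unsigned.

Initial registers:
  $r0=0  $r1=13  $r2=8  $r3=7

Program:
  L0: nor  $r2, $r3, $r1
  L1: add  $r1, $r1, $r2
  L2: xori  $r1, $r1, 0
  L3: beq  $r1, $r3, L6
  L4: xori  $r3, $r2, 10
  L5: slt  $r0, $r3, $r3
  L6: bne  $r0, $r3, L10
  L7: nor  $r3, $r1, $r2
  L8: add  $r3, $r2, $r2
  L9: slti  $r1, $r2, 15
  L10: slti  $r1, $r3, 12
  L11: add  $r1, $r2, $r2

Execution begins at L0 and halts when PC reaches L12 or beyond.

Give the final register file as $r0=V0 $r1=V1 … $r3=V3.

$r0=0 $r1=65504 $r2=65520 $r3=2

PC=0  nor  $r2, $r3, $r1     | $r0=0 $r1=13 $r2=65520 $r3=7
PC=1  add  $r1, $r1, $r2     | $r0=0 $r1=65533 $r2=65520 $r3=7
PC=2  xori  $r1, $r1, 0      | $r0=0 $r1=65533 $r2=65520 $r3=7
PC=3  beq  $r1, $r3, L6      | $r0=0 $r1=65533 $r2=65520 $r3=7  [not taken]
PC=4  xori  $r3, $r2, 10     | $r0=0 $r1=65533 $r2=65520 $r3=65530
PC=5  slt  $r0, $r3, $r3     | $r0=0 $r1=65533 $r2=65520 $r3=65530
PC=6  bne  $r0, $r3, L10     | $r0=0 $r1=65533 $r2=65520 $r3=65530  [TAKEN]
PC=7  nor  $r3, $r1, $r2     | $r0=0 $r1=65533 $r2=65520 $r3=2
PC=10 slti  $r1, $r3, 12     | $r0=0 $r1=1 $r2=65520 $r3=2
PC=11 add  $r1, $r2, $r2     | $r0=0 $r1=65504 $r2=65520 $r3=2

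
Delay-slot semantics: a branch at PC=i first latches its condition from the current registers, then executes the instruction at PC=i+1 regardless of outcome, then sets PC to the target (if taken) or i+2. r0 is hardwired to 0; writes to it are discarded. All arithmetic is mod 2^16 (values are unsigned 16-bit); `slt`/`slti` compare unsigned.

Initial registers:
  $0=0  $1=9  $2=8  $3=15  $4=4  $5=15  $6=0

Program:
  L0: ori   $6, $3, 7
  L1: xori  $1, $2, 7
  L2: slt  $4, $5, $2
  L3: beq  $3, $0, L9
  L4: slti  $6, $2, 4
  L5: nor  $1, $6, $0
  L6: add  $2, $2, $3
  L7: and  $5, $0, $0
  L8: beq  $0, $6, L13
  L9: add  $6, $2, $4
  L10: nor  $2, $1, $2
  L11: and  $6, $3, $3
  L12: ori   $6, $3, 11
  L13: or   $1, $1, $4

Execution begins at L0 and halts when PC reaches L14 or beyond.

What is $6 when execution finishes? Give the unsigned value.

PC=0  ori   $6, $3, 7        | $0=0 $1=9 $2=8 $3=15 $4=4 $5=15 $6=15
PC=1  xori  $1, $2, 7        | $0=0 $1=15 $2=8 $3=15 $4=4 $5=15 $6=15
PC=2  slt  $4, $5, $2        | $0=0 $1=15 $2=8 $3=15 $4=0 $5=15 $6=15
PC=3  beq  $3, $0, L9        | $0=0 $1=15 $2=8 $3=15 $4=0 $5=15 $6=15  [not taken]
PC=4  slti  $6, $2, 4        | $0=0 $1=15 $2=8 $3=15 $4=0 $5=15 $6=0
PC=5  nor  $1, $6, $0        | $0=0 $1=65535 $2=8 $3=15 $4=0 $5=15 $6=0
PC=6  add  $2, $2, $3        | $0=0 $1=65535 $2=23 $3=15 $4=0 $5=15 $6=0
PC=7  and  $5, $0, $0        | $0=0 $1=65535 $2=23 $3=15 $4=0 $5=0 $6=0
PC=8  beq  $0, $6, L13       | $0=0 $1=65535 $2=23 $3=15 $4=0 $5=0 $6=0  [TAKEN]
PC=9  add  $6, $2, $4        | $0=0 $1=65535 $2=23 $3=15 $4=0 $5=0 $6=23
PC=13 or   $1, $1, $4        | $0=0 $1=65535 $2=23 $3=15 $4=0 $5=0 $6=23

23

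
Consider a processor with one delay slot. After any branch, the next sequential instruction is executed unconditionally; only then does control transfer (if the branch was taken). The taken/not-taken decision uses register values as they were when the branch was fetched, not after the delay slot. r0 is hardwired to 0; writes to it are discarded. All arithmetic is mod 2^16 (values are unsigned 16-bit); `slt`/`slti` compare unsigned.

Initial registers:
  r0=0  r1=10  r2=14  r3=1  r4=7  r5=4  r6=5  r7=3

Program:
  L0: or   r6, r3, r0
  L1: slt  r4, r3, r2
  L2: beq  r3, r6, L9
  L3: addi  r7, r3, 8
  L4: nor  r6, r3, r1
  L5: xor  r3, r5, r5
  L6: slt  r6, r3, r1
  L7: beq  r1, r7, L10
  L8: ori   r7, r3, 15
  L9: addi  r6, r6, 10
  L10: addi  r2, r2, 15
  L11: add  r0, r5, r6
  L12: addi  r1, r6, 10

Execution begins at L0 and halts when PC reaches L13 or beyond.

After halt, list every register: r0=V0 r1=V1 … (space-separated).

r0=0 r1=21 r2=29 r3=1 r4=1 r5=4 r6=11 r7=9

[0] or   r6, r3, r0  →  {r0:0, r1:10, r2:14, r3:1, r4:7, r5:4, r6:1, r7:3}
[1] slt  r4, r3, r2  →  {r0:0, r1:10, r2:14, r3:1, r4:1, r5:4, r6:1, r7:3}
[2] beq  r3, r6, L9  →  {r0:0, r1:10, r2:14, r3:1, r4:1, r5:4, r6:1, r7:3}  ⟨branch taken⟩
[3] addi  r7, r3, 8  →  {r0:0, r1:10, r2:14, r3:1, r4:1, r5:4, r6:1, r7:9}
[9] addi  r6, r6, 10  →  {r0:0, r1:10, r2:14, r3:1, r4:1, r5:4, r6:11, r7:9}
[10] addi  r2, r2, 15  →  {r0:0, r1:10, r2:29, r3:1, r4:1, r5:4, r6:11, r7:9}
[11] add  r0, r5, r6  →  {r0:0, r1:10, r2:29, r3:1, r4:1, r5:4, r6:11, r7:9}
[12] addi  r1, r6, 10  →  {r0:0, r1:21, r2:29, r3:1, r4:1, r5:4, r6:11, r7:9}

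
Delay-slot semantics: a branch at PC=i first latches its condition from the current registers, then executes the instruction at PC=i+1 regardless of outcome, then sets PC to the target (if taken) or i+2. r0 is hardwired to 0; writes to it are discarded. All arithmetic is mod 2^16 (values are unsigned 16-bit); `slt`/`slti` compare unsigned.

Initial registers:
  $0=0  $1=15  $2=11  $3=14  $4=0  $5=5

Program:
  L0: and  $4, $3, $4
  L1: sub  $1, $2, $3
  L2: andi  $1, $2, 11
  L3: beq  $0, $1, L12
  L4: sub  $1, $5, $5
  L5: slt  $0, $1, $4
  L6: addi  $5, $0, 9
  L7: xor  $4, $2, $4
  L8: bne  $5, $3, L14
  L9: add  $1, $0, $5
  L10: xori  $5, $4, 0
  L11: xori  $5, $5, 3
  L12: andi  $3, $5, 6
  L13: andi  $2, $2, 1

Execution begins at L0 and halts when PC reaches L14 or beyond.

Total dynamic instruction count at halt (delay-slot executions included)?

10

#0 and  $4, $3, $4 ; 0/15/11/14/0/5
#1 sub  $1, $2, $3 ; 0/65533/11/14/0/5
#2 andi  $1, $2, 11 ; 0/11/11/14/0/5
#3 beq  $0, $1, L12 ; 0/11/11/14/0/5 ; →fallthru
#4 sub  $1, $5, $5 ; 0/0/11/14/0/5
#5 slt  $0, $1, $4 ; 0/0/11/14/0/5
#6 addi  $5, $0, 9 ; 0/0/11/14/0/9
#7 xor  $4, $2, $4 ; 0/0/11/14/11/9
#8 bne  $5, $3, L14 ; 0/0/11/14/11/9 ; →target
#9 add  $1, $0, $5 ; 0/9/11/14/11/9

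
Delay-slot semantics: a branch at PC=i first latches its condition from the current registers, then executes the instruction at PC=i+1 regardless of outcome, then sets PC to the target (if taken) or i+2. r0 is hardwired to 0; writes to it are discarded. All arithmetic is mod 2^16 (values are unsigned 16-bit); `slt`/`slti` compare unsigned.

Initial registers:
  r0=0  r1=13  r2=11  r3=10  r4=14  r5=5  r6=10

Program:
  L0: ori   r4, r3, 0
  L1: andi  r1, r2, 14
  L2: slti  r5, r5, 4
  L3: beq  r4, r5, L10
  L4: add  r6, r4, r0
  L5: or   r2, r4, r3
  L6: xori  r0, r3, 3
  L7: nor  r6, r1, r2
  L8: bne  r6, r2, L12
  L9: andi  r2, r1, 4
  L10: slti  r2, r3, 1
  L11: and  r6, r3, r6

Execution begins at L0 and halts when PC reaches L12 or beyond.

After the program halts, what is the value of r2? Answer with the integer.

0

[0] ori   r4, r3, 0  →  {r0:0, r1:13, r2:11, r3:10, r4:10, r5:5, r6:10}
[1] andi  r1, r2, 14  →  {r0:0, r1:10, r2:11, r3:10, r4:10, r5:5, r6:10}
[2] slti  r5, r5, 4  →  {r0:0, r1:10, r2:11, r3:10, r4:10, r5:0, r6:10}
[3] beq  r4, r5, L10  →  {r0:0, r1:10, r2:11, r3:10, r4:10, r5:0, r6:10}  ⟨branch fallthrough⟩
[4] add  r6, r4, r0  →  {r0:0, r1:10, r2:11, r3:10, r4:10, r5:0, r6:10}
[5] or   r2, r4, r3  →  {r0:0, r1:10, r2:10, r3:10, r4:10, r5:0, r6:10}
[6] xori  r0, r3, 3  →  {r0:0, r1:10, r2:10, r3:10, r4:10, r5:0, r6:10}
[7] nor  r6, r1, r2  →  {r0:0, r1:10, r2:10, r3:10, r4:10, r5:0, r6:65525}
[8] bne  r6, r2, L12  →  {r0:0, r1:10, r2:10, r3:10, r4:10, r5:0, r6:65525}  ⟨branch taken⟩
[9] andi  r2, r1, 4  →  {r0:0, r1:10, r2:0, r3:10, r4:10, r5:0, r6:65525}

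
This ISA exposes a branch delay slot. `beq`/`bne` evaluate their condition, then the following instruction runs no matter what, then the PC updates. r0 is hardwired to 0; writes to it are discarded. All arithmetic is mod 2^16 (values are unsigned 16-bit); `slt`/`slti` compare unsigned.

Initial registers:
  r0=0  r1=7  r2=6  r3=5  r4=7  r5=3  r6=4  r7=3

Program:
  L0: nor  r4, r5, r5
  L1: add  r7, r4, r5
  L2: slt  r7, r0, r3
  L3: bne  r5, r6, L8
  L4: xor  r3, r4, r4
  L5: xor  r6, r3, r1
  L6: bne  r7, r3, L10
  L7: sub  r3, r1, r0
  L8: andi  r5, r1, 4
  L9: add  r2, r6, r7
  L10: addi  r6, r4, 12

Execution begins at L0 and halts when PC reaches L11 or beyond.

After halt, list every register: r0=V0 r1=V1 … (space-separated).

r0=0 r1=7 r2=5 r3=0 r4=65532 r5=4 r6=8 r7=1

  step pc=0: nor  r4, r5, r5  regs=(0,7,6,5,65532,3,4,3)
  step pc=1: add  r7, r4, r5  regs=(0,7,6,5,65532,3,4,65535)
  step pc=2: slt  r7, r0, r3  regs=(0,7,6,5,65532,3,4,1)
  step pc=3: bne  r5, r6, L8  cond=T  regs=(0,7,6,5,65532,3,4,1)
  step pc=4: xor  r3, r4, r4  regs=(0,7,6,0,65532,3,4,1)
  step pc=8: andi  r5, r1, 4  regs=(0,7,6,0,65532,4,4,1)
  step pc=9: add  r2, r6, r7  regs=(0,7,5,0,65532,4,4,1)
  step pc=10: addi  r6, r4, 12  regs=(0,7,5,0,65532,4,8,1)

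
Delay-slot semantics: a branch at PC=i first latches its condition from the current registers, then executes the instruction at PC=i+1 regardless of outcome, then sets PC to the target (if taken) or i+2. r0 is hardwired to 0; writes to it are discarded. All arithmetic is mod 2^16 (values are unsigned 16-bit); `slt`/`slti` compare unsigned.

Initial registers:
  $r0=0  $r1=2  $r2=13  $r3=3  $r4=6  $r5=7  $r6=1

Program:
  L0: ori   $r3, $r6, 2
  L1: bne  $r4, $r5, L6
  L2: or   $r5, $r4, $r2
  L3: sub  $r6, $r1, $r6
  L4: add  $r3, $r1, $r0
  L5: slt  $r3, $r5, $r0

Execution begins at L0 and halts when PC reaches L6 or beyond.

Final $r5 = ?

15

PC=0  ori   $r3, $r6, 2      | $r0=0 $r1=2 $r2=13 $r3=3 $r4=6 $r5=7 $r6=1
PC=1  bne  $r4, $r5, L6      | $r0=0 $r1=2 $r2=13 $r3=3 $r4=6 $r5=7 $r6=1  [TAKEN]
PC=2  or   $r5, $r4, $r2     | $r0=0 $r1=2 $r2=13 $r3=3 $r4=6 $r5=15 $r6=1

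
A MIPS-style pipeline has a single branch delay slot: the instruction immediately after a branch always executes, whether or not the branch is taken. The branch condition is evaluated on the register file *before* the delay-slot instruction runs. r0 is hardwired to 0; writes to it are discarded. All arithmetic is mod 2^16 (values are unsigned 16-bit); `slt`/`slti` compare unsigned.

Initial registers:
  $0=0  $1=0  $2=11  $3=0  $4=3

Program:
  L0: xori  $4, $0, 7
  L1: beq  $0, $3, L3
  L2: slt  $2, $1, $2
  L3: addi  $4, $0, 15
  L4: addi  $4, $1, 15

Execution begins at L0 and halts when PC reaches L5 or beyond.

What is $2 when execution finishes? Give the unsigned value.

  step pc=0: xori  $4, $0, 7  regs=(0,0,11,0,7)
  step pc=1: beq  $0, $3, L3  cond=T  regs=(0,0,11,0,7)
  step pc=2: slt  $2, $1, $2  regs=(0,0,1,0,7)
  step pc=3: addi  $4, $0, 15  regs=(0,0,1,0,15)
  step pc=4: addi  $4, $1, 15  regs=(0,0,1,0,15)

1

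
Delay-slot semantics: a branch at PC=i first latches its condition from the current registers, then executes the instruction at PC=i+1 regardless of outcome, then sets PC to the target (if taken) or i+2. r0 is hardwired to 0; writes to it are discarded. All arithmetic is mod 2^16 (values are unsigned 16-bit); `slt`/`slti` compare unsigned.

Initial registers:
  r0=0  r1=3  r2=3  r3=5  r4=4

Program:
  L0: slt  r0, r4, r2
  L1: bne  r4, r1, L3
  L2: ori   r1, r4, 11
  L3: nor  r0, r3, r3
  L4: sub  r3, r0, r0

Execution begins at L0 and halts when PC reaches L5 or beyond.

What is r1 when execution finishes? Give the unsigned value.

  step pc=0: slt  r0, r4, r2  regs=(0,3,3,5,4)
  step pc=1: bne  r4, r1, L3  cond=T  regs=(0,3,3,5,4)
  step pc=2: ori   r1, r4, 11  regs=(0,15,3,5,4)
  step pc=3: nor  r0, r3, r3  regs=(0,15,3,5,4)
  step pc=4: sub  r3, r0, r0  regs=(0,15,3,0,4)

15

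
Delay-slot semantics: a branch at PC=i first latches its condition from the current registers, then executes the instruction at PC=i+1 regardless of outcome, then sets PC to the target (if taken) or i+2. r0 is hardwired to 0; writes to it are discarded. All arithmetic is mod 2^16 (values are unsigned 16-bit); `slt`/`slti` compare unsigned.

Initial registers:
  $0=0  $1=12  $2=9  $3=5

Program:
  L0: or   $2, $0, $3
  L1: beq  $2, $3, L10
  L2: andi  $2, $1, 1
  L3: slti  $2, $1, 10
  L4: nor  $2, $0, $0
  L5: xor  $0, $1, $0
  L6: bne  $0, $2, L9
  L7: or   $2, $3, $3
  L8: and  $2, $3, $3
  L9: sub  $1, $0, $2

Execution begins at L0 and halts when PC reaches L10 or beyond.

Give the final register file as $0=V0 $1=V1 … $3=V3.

  step pc=0: or   $2, $0, $3  regs=(0,12,5,5)
  step pc=1: beq  $2, $3, L10  cond=T  regs=(0,12,5,5)
  step pc=2: andi  $2, $1, 1  regs=(0,12,0,5)

$0=0 $1=12 $2=0 $3=5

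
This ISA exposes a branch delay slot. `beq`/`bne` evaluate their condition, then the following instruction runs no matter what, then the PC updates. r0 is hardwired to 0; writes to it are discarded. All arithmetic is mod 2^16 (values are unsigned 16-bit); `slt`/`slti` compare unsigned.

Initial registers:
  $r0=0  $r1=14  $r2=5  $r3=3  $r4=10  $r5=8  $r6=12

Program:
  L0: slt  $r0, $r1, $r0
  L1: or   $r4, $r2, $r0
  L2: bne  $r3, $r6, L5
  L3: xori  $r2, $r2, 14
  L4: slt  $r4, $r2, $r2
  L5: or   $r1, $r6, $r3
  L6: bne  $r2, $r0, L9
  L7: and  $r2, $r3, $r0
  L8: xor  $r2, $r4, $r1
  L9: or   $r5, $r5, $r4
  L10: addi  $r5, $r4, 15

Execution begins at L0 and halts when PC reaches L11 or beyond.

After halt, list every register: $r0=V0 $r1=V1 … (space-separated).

  step pc=0: slt  $r0, $r1, $r0  regs=(0,14,5,3,10,8,12)
  step pc=1: or   $r4, $r2, $r0  regs=(0,14,5,3,5,8,12)
  step pc=2: bne  $r3, $r6, L5  cond=T  regs=(0,14,5,3,5,8,12)
  step pc=3: xori  $r2, $r2, 14  regs=(0,14,11,3,5,8,12)
  step pc=5: or   $r1, $r6, $r3  regs=(0,15,11,3,5,8,12)
  step pc=6: bne  $r2, $r0, L9  cond=T  regs=(0,15,11,3,5,8,12)
  step pc=7: and  $r2, $r3, $r0  regs=(0,15,0,3,5,8,12)
  step pc=9: or   $r5, $r5, $r4  regs=(0,15,0,3,5,13,12)
  step pc=10: addi  $r5, $r4, 15  regs=(0,15,0,3,5,20,12)

$r0=0 $r1=15 $r2=0 $r3=3 $r4=5 $r5=20 $r6=12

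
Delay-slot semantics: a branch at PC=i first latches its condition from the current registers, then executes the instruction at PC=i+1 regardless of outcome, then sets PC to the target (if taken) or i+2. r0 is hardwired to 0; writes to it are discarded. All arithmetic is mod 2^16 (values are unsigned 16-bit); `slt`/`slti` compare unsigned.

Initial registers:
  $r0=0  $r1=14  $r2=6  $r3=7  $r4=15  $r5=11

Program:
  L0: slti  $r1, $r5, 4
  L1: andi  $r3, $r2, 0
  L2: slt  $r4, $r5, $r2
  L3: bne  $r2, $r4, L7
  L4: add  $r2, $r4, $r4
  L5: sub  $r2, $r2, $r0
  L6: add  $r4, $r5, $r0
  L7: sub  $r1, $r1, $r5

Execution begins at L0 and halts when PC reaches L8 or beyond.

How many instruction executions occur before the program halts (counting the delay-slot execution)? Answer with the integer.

6

PC=0  slti  $r1, $r5, 4      | $r0=0 $r1=0 $r2=6 $r3=7 $r4=15 $r5=11
PC=1  andi  $r3, $r2, 0      | $r0=0 $r1=0 $r2=6 $r3=0 $r4=15 $r5=11
PC=2  slt  $r4, $r5, $r2     | $r0=0 $r1=0 $r2=6 $r3=0 $r4=0 $r5=11
PC=3  bne  $r2, $r4, L7      | $r0=0 $r1=0 $r2=6 $r3=0 $r4=0 $r5=11  [TAKEN]
PC=4  add  $r2, $r4, $r4     | $r0=0 $r1=0 $r2=0 $r3=0 $r4=0 $r5=11
PC=7  sub  $r1, $r1, $r5     | $r0=0 $r1=65525 $r2=0 $r3=0 $r4=0 $r5=11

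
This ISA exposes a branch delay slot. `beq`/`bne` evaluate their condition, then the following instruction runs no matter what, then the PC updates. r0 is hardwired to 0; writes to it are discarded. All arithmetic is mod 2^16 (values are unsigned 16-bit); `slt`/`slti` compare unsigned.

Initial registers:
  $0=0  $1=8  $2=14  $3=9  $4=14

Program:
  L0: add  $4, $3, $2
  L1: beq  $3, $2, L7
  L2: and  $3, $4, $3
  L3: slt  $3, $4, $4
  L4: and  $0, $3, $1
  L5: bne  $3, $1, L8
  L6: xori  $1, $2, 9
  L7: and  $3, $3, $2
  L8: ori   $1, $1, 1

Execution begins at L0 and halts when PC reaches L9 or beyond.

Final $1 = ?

7

  step pc=0: add  $4, $3, $2  regs=(0,8,14,9,23)
  step pc=1: beq  $3, $2, L7  cond=F  regs=(0,8,14,9,23)
  step pc=2: and  $3, $4, $3  regs=(0,8,14,1,23)
  step pc=3: slt  $3, $4, $4  regs=(0,8,14,0,23)
  step pc=4: and  $0, $3, $1  regs=(0,8,14,0,23)
  step pc=5: bne  $3, $1, L8  cond=T  regs=(0,8,14,0,23)
  step pc=6: xori  $1, $2, 9  regs=(0,7,14,0,23)
  step pc=8: ori   $1, $1, 1  regs=(0,7,14,0,23)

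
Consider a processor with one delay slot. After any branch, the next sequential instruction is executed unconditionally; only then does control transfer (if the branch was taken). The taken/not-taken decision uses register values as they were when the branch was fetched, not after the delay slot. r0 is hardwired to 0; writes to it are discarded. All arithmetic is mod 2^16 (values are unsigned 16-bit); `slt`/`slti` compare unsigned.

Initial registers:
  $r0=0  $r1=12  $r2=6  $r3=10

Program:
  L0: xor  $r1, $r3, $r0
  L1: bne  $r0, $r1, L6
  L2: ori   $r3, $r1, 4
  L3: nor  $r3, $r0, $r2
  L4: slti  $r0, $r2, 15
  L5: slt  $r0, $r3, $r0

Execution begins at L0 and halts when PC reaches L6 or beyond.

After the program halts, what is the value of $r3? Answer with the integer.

#0 xor  $r1, $r3, $r0 ; 0/10/6/10
#1 bne  $r0, $r1, L6 ; 0/10/6/10 ; →target
#2 ori   $r3, $r1, 4 ; 0/10/6/14

14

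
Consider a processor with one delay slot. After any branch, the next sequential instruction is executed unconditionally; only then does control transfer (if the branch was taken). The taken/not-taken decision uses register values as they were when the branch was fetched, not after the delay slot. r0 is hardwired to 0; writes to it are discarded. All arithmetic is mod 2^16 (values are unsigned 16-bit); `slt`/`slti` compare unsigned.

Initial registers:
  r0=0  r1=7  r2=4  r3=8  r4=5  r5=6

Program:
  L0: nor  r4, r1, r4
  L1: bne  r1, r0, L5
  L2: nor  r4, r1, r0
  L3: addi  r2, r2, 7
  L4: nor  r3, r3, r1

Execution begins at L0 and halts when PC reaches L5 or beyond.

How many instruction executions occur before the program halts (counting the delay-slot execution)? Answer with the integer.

3

  step pc=0: nor  r4, r1, r4  regs=(0,7,4,8,65528,6)
  step pc=1: bne  r1, r0, L5  cond=T  regs=(0,7,4,8,65528,6)
  step pc=2: nor  r4, r1, r0  regs=(0,7,4,8,65528,6)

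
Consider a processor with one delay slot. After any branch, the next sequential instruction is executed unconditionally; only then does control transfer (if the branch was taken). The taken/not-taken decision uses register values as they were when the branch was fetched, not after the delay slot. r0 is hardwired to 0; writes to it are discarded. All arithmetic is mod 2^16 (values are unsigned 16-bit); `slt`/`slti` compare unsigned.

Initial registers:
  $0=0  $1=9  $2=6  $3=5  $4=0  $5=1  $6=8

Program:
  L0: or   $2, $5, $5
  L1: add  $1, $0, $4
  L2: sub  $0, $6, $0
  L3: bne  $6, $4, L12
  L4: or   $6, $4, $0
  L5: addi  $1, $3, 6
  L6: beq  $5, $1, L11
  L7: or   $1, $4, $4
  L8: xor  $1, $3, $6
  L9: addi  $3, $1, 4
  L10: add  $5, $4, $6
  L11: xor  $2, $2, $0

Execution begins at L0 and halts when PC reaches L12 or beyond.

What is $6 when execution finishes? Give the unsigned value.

0

PC=0  or   $2, $5, $5        | $0=0 $1=9 $2=1 $3=5 $4=0 $5=1 $6=8
PC=1  add  $1, $0, $4        | $0=0 $1=0 $2=1 $3=5 $4=0 $5=1 $6=8
PC=2  sub  $0, $6, $0        | $0=0 $1=0 $2=1 $3=5 $4=0 $5=1 $6=8
PC=3  bne  $6, $4, L12       | $0=0 $1=0 $2=1 $3=5 $4=0 $5=1 $6=8  [TAKEN]
PC=4  or   $6, $4, $0        | $0=0 $1=0 $2=1 $3=5 $4=0 $5=1 $6=0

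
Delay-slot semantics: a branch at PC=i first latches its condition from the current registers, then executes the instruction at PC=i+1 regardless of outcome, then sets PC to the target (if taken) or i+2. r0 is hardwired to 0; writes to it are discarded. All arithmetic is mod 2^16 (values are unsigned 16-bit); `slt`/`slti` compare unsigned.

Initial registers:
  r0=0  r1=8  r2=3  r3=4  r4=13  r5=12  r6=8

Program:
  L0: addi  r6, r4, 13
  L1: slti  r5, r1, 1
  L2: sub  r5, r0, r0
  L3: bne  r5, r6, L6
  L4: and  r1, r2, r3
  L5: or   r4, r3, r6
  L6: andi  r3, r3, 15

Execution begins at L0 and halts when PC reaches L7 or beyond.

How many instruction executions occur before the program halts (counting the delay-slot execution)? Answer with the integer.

PC=0  addi  r6, r4, 13       | r0=0 r1=8 r2=3 r3=4 r4=13 r5=12 r6=26
PC=1  slti  r5, r1, 1        | r0=0 r1=8 r2=3 r3=4 r4=13 r5=0 r6=26
PC=2  sub  r5, r0, r0        | r0=0 r1=8 r2=3 r3=4 r4=13 r5=0 r6=26
PC=3  bne  r5, r6, L6        | r0=0 r1=8 r2=3 r3=4 r4=13 r5=0 r6=26  [TAKEN]
PC=4  and  r1, r2, r3        | r0=0 r1=0 r2=3 r3=4 r4=13 r5=0 r6=26
PC=6  andi  r3, r3, 15       | r0=0 r1=0 r2=3 r3=4 r4=13 r5=0 r6=26

6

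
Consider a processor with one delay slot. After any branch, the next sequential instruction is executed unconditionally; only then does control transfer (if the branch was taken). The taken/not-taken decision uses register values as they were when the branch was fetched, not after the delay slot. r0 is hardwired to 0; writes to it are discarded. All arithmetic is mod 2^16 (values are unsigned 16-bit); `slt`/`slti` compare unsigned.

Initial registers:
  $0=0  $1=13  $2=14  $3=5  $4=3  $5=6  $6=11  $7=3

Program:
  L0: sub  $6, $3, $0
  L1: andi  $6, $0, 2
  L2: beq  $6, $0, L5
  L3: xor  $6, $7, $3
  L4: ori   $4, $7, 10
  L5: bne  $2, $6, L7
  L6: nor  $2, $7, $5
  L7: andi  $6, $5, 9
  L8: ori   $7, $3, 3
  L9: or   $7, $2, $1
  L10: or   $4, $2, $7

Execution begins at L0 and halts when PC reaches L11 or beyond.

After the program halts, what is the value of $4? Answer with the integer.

65533

#0 sub  $6, $3, $0 ; 0/13/14/5/3/6/5/3
#1 andi  $6, $0, 2 ; 0/13/14/5/3/6/0/3
#2 beq  $6, $0, L5 ; 0/13/14/5/3/6/0/3 ; →target
#3 xor  $6, $7, $3 ; 0/13/14/5/3/6/6/3
#5 bne  $2, $6, L7 ; 0/13/14/5/3/6/6/3 ; →target
#6 nor  $2, $7, $5 ; 0/13/65528/5/3/6/6/3
#7 andi  $6, $5, 9 ; 0/13/65528/5/3/6/0/3
#8 ori   $7, $3, 3 ; 0/13/65528/5/3/6/0/7
#9 or   $7, $2, $1 ; 0/13/65528/5/3/6/0/65533
#10 or   $4, $2, $7 ; 0/13/65528/5/65533/6/0/65533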